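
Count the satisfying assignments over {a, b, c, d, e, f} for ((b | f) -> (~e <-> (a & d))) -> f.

Initial set: {(((b | f) -> (~e <-> (a & d))) -> f)}.
(((b | f) -> (~e <-> (a & d))) -> f): β-rule — branch into ~((b | f) -> (~e <-> (a & d)))  //  f.
  branch 1 (add ~((b | f) -> (~e <-> (a & d)))):
    ~((b | f) -> (~e <-> (a & d))): α-rule — add (b | f), ~(~e <-> (a & d)).
    (b | f): β-rule — branch into b  //  f.
      branch 1.1 (add b):
        ~(~e <-> (a & d)): β-rule — branch into ~e, ~(a & d)  //  ~~e, (a & d).
          branch 1.1.1 (add ~e, ~(a & d)):
            ~(a & d): β-rule — branch into ~a  //  ~d.
              branch 1.1.1.1 (add ~a):
                ○ open, literals {a=false, b=true, e=false}.
              branch 1.1.1.2 (add ~d):
                ○ open, literals {b=true, d=false, e=false}.
          branch 1.1.2 (add ~~e, (a & d)):
            (a & d): α-rule — add a, d.
            ○ open, literals {a=true, b=true, d=true, e=true}.
      branch 1.2 (add f):
        ~(~e <-> (a & d)): β-rule — branch into ~e, ~(a & d)  //  ~~e, (a & d).
          branch 1.2.1 (add ~e, ~(a & d)):
            ~(a & d): β-rule — branch into ~a  //  ~d.
              branch 1.2.1.1 (add ~a):
                ○ open, literals {a=false, e=false, f=true}.
              branch 1.2.1.2 (add ~d):
                ○ open, literals {d=false, e=false, f=true}.
          branch 1.2.2 (add ~~e, (a & d)):
            (a & d): α-rule — add a, d.
            ○ open, literals {a=true, d=true, e=true, f=true}.
  branch 2 (add f):
    ○ open, literals {f=true}.
0 branches closed, 7 open.
Each open branch fixes some atoms; the unmentioned ones are free. Counting distinct full assignments: branch {a=false, b=true, e=false} (c, d, f) contributes 8 new; branch {b=true, d=false, e=false} (a, c, f) contributes 4 new; branch {a=true, b=true, d=true, e=true} (c, f) contributes 4 new; branch {a=false, e=false, f=true} (b, c, d) contributes 4 new; branch {d=false, e=false, f=true} (a, b, c) contributes 2 new; branch {a=true, d=true, e=true, f=true} (b, c) contributes 2 new; branch {f=true} (a, b, c, d, e) contributes 16 new. Total: 40.

40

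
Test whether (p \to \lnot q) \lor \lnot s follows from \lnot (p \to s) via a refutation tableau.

Yes

Initial set: {T \lnot (p \to s); F ((p \to \lnot q) \lor \lnot s)}.
T \lnot (p \to s): α-rule — add T p, F s.
F ((p \to \lnot q) \lor \lnot s): α-rule — add F (p \to \lnot q), F \lnot s.
× closes — contains both s and \lnot s.
All 1 branch closes.
Every branch closed, so the premises entail the conclusion.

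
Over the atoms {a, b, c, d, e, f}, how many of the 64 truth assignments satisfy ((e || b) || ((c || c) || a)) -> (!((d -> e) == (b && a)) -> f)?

Initial set: {(((e || b) || ((c || c) || a)) -> (!((d -> e) == (b && a)) -> f))}.
(((e || b) || ((c || c) || a)) -> (!((d -> e) == (b && a)) -> f)): β-rule — branch into !((e || b) || ((c || c) || a))  //  (!((d -> e) == (b && a)) -> f).
  branch 1 (add !((e || b) || ((c || c) || a))):
    !((e || b) || ((c || c) || a)): α-rule — add !(e || b), !((c || c) || a).
    !(e || b): α-rule — add !e, !b.
    !((c || c) || a): α-rule — add !(c || c), !a.
    !(c || c): α-rule — add !c, !c.
    ○ open, literals {a=0, b=0, c=0, e=0}.
  branch 2 (add (!((d -> e) == (b && a)) -> f)):
    (!((d -> e) == (b && a)) -> f): β-rule — branch into !!((d -> e) == (b && a))  //  f.
      branch 2.1 (add !!((d -> e) == (b && a))):
        !!((d -> e) == (b && a)): β-rule — branch into (d -> e), (b && a)  //  !(d -> e), !(b && a).
          branch 2.1.1 (add (d -> e), (b && a)):
            (b && a): α-rule — add b, a.
            (d -> e): β-rule — branch into !d  //  e.
              branch 2.1.1.1 (add !d):
                ○ open, literals {a=1, b=1, d=0}.
              branch 2.1.1.2 (add e):
                ○ open, literals {a=1, b=1, e=1}.
          branch 2.1.2 (add !(d -> e), !(b && a)):
            !(d -> e): α-rule — add d, !e.
            !(b && a): β-rule — branch into !b  //  !a.
              branch 2.1.2.1 (add !b):
                ○ open, literals {b=0, d=1, e=0}.
              branch 2.1.2.2 (add !a):
                ○ open, literals {a=0, d=1, e=0}.
      branch 2.2 (add f):
        ○ open, literals {f=1}.
0 branches closed, 6 open.
Each open branch fixes some atoms; the unmentioned ones are free. Counting distinct full assignments: branch {a=0, b=0, c=0, e=0} (d, f) contributes 4 new; branch {a=1, b=1, d=0} (c, e, f) contributes 8 new; branch {a=1, b=1, e=1} (c, d, f) contributes 4 new; branch {b=0, d=1, e=0} (a, c, f) contributes 6 new; branch {a=0, d=1, e=0} (b, c, f) contributes 4 new; branch {f=1} (a, b, c, d, e) contributes 19 new. Total: 45.

45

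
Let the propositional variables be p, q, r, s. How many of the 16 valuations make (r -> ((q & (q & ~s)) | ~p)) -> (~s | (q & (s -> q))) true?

13

Initial set: {((r -> ((q & (q & ~s)) | ~p)) -> (~s | (q & (s -> q))))}.
((r -> ((q & (q & ~s)) | ~p)) -> (~s | (q & (s -> q)))): β-rule — branch into ~(r -> ((q & (q & ~s)) | ~p))  //  (~s | (q & (s -> q))).
  branch 1 (add ~(r -> ((q & (q & ~s)) | ~p))):
    ~(r -> ((q & (q & ~s)) | ~p)): α-rule — add r, ~((q & (q & ~s)) | ~p).
    ~((q & (q & ~s)) | ~p): α-rule — add ~(q & (q & ~s)), ~~p.
    ~(q & (q & ~s)): β-rule — branch into ~q  //  ~(q & ~s).
      branch 1.1 (add ~q):
        ○ open, literals {p=1, q=0, r=1}.
      branch 1.2 (add ~(q & ~s)):
        ~(q & ~s): β-rule — branch into ~q  //  ~~s.
          branch 1.2.1 (add ~q):
            ○ open, literals {p=1, q=0, r=1}.
          branch 1.2.2 (add ~~s):
            ○ open, literals {p=1, r=1, s=1}.
  branch 2 (add (~s | (q & (s -> q)))):
    (~s | (q & (s -> q))): β-rule — branch into ~s  //  (q & (s -> q)).
      branch 2.1 (add ~s):
        ○ open, literals {s=0}.
      branch 2.2 (add (q & (s -> q))):
        (q & (s -> q)): α-rule — add q, (s -> q).
        (s -> q): β-rule — branch into ~s  //  q.
          branch 2.2.1 (add ~s):
            ○ open, literals {q=1, s=0}.
          branch 2.2.2 (add q):
            ○ open, literals {q=1}.
0 branches closed, 6 open.
Each open branch fixes some atoms; the unmentioned ones are free. Counting distinct full assignments: branch {p=1, q=0, r=1} (s) contributes 2 new; branch {p=1, q=0, r=1} (s) contributes 0 new; branch {p=1, r=1, s=1} (q) contributes 1 new; branch {s=0} (p, q, r) contributes 7 new; branch {q=1, s=0} (p, r) contributes 0 new; branch {q=1} (p, r, s) contributes 3 new. Total: 13.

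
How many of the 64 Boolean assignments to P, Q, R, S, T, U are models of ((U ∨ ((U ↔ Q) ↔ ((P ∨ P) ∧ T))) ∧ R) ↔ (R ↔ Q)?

36

Initial set: {(((U ∨ ((U ↔ Q) ↔ ((P ∨ P) ∧ T))) ∧ R) ↔ (R ↔ Q))}.
(((U ∨ ((U ↔ Q) ↔ ((P ∨ P) ∧ T))) ∧ R) ↔ (R ↔ Q)): β-rule — branch into ((U ∨ ((U ↔ Q) ↔ ((P ∨ P) ∧ T))) ∧ R), (R ↔ Q)  //  ¬((U ∨ ((U ↔ Q) ↔ ((P ∨ P) ∧ T))) ∧ R), ¬(R ↔ Q).
  branch 1 (add ((U ∨ ((U ↔ Q) ↔ ((P ∨ P) ∧ T))) ∧ R), (R ↔ Q)):
    ((U ∨ ((U ↔ Q) ↔ ((P ∨ P) ∧ T))) ∧ R): α-rule — add (U ∨ ((U ↔ Q) ↔ ((P ∨ P) ∧ T))), R.
    (R ↔ Q): β-rule — branch into R, Q  //  ¬R, ¬Q.
      branch 1.1 (add R, Q):
        (U ∨ ((U ↔ Q) ↔ ((P ∨ P) ∧ T))): β-rule — branch into U  //  ((U ↔ Q) ↔ ((P ∨ P) ∧ T)).
          branch 1.1.1 (add U):
            ○ open, literals {Q=true, R=true, U=true}.
          branch 1.1.2 (add ((U ↔ Q) ↔ ((P ∨ P) ∧ T))):
            ((U ↔ Q) ↔ ((P ∨ P) ∧ T)): β-rule — branch into (U ↔ Q), ((P ∨ P) ∧ T)  //  ¬(U ↔ Q), ¬((P ∨ P) ∧ T).
              branch 1.1.2.1 (add (U ↔ Q), ((P ∨ P) ∧ T)):
                ((P ∨ P) ∧ T): α-rule — add (P ∨ P), T.
                (U ↔ Q): β-rule — branch into U, Q  //  ¬U, ¬Q.
                  branch 1.1.2.1.1 (add U, Q):
                    (P ∨ P): β-rule — branch into P  //  P.
                      branch 1.1.2.1.1.1 (add P):
                        ○ open, literals {P=true, Q=true, R=true, T=true, U=true}.
                      branch 1.1.2.1.1.2 (add P):
                        ○ open, literals {P=true, Q=true, R=true, T=true, U=true}.
                  branch 1.1.2.1.2 (add ¬U, ¬Q):
                    × closes — contains both Q and ¬Q.
              branch 1.1.2.2 (add ¬(U ↔ Q), ¬((P ∨ P) ∧ T)):
                ¬(U ↔ Q): β-rule — branch into U, ¬Q  //  ¬U, Q.
                  branch 1.1.2.2.1 (add U, ¬Q):
                    × closes — contains both Q and ¬Q.
                  branch 1.1.2.2.2 (add ¬U, Q):
                    ¬((P ∨ P) ∧ T): β-rule — branch into ¬(P ∨ P)  //  ¬T.
                      branch 1.1.2.2.2.1 (add ¬(P ∨ P)):
                        ¬(P ∨ P): α-rule — add ¬P, ¬P.
                        ○ open, literals {P=false, Q=true, R=true, U=false}.
                      branch 1.1.2.2.2.2 (add ¬T):
                        ○ open, literals {Q=true, R=true, T=false, U=false}.
      branch 1.2 (add ¬R, ¬Q):
        × closes — contains both R and ¬R.
  branch 2 (add ¬((U ∨ ((U ↔ Q) ↔ ((P ∨ P) ∧ T))) ∧ R), ¬(R ↔ Q)):
    ¬((U ∨ ((U ↔ Q) ↔ ((P ∨ P) ∧ T))) ∧ R): β-rule — branch into ¬(U ∨ ((U ↔ Q) ↔ ((P ∨ P) ∧ T)))  //  ¬R.
      branch 2.1 (add ¬(U ∨ ((U ↔ Q) ↔ ((P ∨ P) ∧ T)))):
        ¬(U ∨ ((U ↔ Q) ↔ ((P ∨ P) ∧ T))): α-rule — add ¬U, ¬((U ↔ Q) ↔ ((P ∨ P) ∧ T)).
        ¬(R ↔ Q): β-rule — branch into R, ¬Q  //  ¬R, Q.
          branch 2.1.1 (add R, ¬Q):
            ¬((U ↔ Q) ↔ ((P ∨ P) ∧ T)): β-rule — branch into (U ↔ Q), ¬((P ∨ P) ∧ T)  //  ¬(U ↔ Q), ((P ∨ P) ∧ T).
              branch 2.1.1.1 (add (U ↔ Q), ¬((P ∨ P) ∧ T)):
                (U ↔ Q): β-rule — branch into U, Q  //  ¬U, ¬Q.
                  branch 2.1.1.1.1 (add U, Q):
                    × closes — contains both U and ¬U.
                  branch 2.1.1.1.2 (add ¬U, ¬Q):
                    ¬((P ∨ P) ∧ T): β-rule — branch into ¬(P ∨ P)  //  ¬T.
                      branch 2.1.1.1.2.1 (add ¬(P ∨ P)):
                        ¬(P ∨ P): α-rule — add ¬P, ¬P.
                        ○ open, literals {P=false, Q=false, R=true, U=false}.
                      branch 2.1.1.1.2.2 (add ¬T):
                        ○ open, literals {Q=false, R=true, T=false, U=false}.
              branch 2.1.1.2 (add ¬(U ↔ Q), ((P ∨ P) ∧ T)):
                ((P ∨ P) ∧ T): α-rule — add (P ∨ P), T.
                ¬(U ↔ Q): β-rule — branch into U, ¬Q  //  ¬U, Q.
                  branch 2.1.1.2.1 (add U, ¬Q):
                    × closes — contains both U and ¬U.
                  branch 2.1.1.2.2 (add ¬U, Q):
                    × closes — contains both Q and ¬Q.
          branch 2.1.2 (add ¬R, Q):
            ¬((U ↔ Q) ↔ ((P ∨ P) ∧ T)): β-rule — branch into (U ↔ Q), ¬((P ∨ P) ∧ T)  //  ¬(U ↔ Q), ((P ∨ P) ∧ T).
              branch 2.1.2.1 (add (U ↔ Q), ¬((P ∨ P) ∧ T)):
                (U ↔ Q): β-rule — branch into U, Q  //  ¬U, ¬Q.
                  branch 2.1.2.1.1 (add U, Q):
                    × closes — contains both U and ¬U.
                  branch 2.1.2.1.2 (add ¬U, ¬Q):
                    × closes — contains both Q and ¬Q.
              branch 2.1.2.2 (add ¬(U ↔ Q), ((P ∨ P) ∧ T)):
                ((P ∨ P) ∧ T): α-rule — add (P ∨ P), T.
                ¬(U ↔ Q): β-rule — branch into U, ¬Q  //  ¬U, Q.
                  branch 2.1.2.2.1 (add U, ¬Q):
                    × closes — contains both U and ¬U.
                  branch 2.1.2.2.2 (add ¬U, Q):
                    (P ∨ P): β-rule — branch into P  //  P.
                      branch 2.1.2.2.2.1 (add P):
                        ○ open, literals {P=true, Q=true, R=false, T=true, U=false}.
                      branch 2.1.2.2.2.2 (add P):
                        ○ open, literals {P=true, Q=true, R=false, T=true, U=false}.
      branch 2.2 (add ¬R):
        ¬(R ↔ Q): β-rule — branch into R, ¬Q  //  ¬R, Q.
          branch 2.2.1 (add R, ¬Q):
            × closes — contains both R and ¬R.
          branch 2.2.2 (add ¬R, Q):
            ○ open, literals {Q=true, R=false}.
10 branches closed, 10 open.
Each open branch fixes some atoms; the unmentioned ones are free. Counting distinct full assignments: branch {Q=true, R=true, U=true} (P, S, T) contributes 8 new; branch {P=true, Q=true, R=true, T=true, U=true} (S) contributes 0 new; branch {P=true, Q=true, R=true, T=true, U=true} (S) contributes 0 new; branch {P=false, Q=true, R=true, U=false} (S, T) contributes 4 new; branch {Q=true, R=true, T=false, U=false} (P, S) contributes 2 new; branch {P=false, Q=false, R=true, U=false} (S, T) contributes 4 new; branch {Q=false, R=true, T=false, U=false} (P, S) contributes 2 new; branch {P=true, Q=true, R=false, T=true, U=false} (S) contributes 2 new; branch {P=true, Q=true, R=false, T=true, U=false} (S) contributes 0 new; branch {Q=true, R=false} (P, S, T, U) contributes 14 new. Total: 36.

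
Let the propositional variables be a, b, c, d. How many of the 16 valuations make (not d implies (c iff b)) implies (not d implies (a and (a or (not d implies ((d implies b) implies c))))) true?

14

Initial set: {((not d implies (c iff b)) implies (not d implies (a and (a or (not d implies ((d implies b) implies c))))))}.
((not d implies (c iff b)) implies (not d implies (a and (a or (not d implies ((d implies b) implies c)))))): β-rule — branch into not (not d implies (c iff b))  //  (not d implies (a and (a or (not d implies ((d implies b) implies c))))).
  branch 1 (add not (not d implies (c iff b))):
    not (not d implies (c iff b)): α-rule — add not d, not (c iff b).
    not (c iff b): β-rule — branch into c, not b  //  not c, b.
      branch 1.1 (add c, not b):
        ○ open, literals {b=false, c=true, d=false}.
      branch 1.2 (add not c, b):
        ○ open, literals {b=true, c=false, d=false}.
  branch 2 (add (not d implies (a and (a or (not d implies ((d implies b) implies c)))))):
    (not d implies (a and (a or (not d implies ((d implies b) implies c))))): β-rule — branch into not not d  //  (a and (a or (not d implies ((d implies b) implies c)))).
      branch 2.1 (add not not d):
        ○ open, literals {d=true}.
      branch 2.2 (add (a and (a or (not d implies ((d implies b) implies c))))):
        (a and (a or (not d implies ((d implies b) implies c)))): α-rule — add a, (a or (not d implies ((d implies b) implies c))).
        (a or (not d implies ((d implies b) implies c))): β-rule — branch into a  //  (not d implies ((d implies b) implies c)).
          branch 2.2.1 (add a):
            ○ open, literals {a=true}.
          branch 2.2.2 (add (not d implies ((d implies b) implies c))):
            (not d implies ((d implies b) implies c)): β-rule — branch into not not d  //  ((d implies b) implies c).
              branch 2.2.2.1 (add not not d):
                ○ open, literals {a=true, d=true}.
              branch 2.2.2.2 (add ((d implies b) implies c)):
                ((d implies b) implies c): β-rule — branch into not (d implies b)  //  c.
                  branch 2.2.2.2.1 (add not (d implies b)):
                    not (d implies b): α-rule — add d, not b.
                    ○ open, literals {a=true, b=false, d=true}.
                  branch 2.2.2.2.2 (add c):
                    ○ open, literals {a=true, c=true}.
0 branches closed, 7 open.
Each open branch fixes some atoms; the unmentioned ones are free. Counting distinct full assignments: branch {b=false, c=true, d=false} (a) contributes 2 new; branch {b=true, c=false, d=false} (a) contributes 2 new; branch {d=true} (a, b, c) contributes 8 new; branch {a=true} (b, c, d) contributes 2 new; branch {a=true, d=true} (b, c) contributes 0 new; branch {a=true, b=false, d=true} (c) contributes 0 new; branch {a=true, c=true} (b, d) contributes 0 new. Total: 14.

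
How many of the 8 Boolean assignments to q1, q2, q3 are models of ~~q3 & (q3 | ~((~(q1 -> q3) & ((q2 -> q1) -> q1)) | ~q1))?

4

Initial set: {T (~~q3 & (q3 | ~((~(q1 -> q3) & ((q2 -> q1) -> q1)) | ~q1)))}.
T (~~q3 & (q3 | ~((~(q1 -> q3) & ((q2 -> q1) -> q1)) | ~q1))): α-rule — add T ~~q3, T (q3 | ~((~(q1 -> q3) & ((q2 -> q1) -> q1)) | ~q1)).
T ~~q3: drop double negation, giving T q3.
T (q3 | ~((~(q1 -> q3) & ((q2 -> q1) -> q1)) | ~q1)): β-rule — branch into T q3  //  T ~((~(q1 -> q3) & ((q2 -> q1) -> q1)) | ~q1).
  branch 1 (add T q3):
    ○ open, literals {q3=true}.
  branch 2 (add T ~((~(q1 -> q3) & ((q2 -> q1) -> q1)) | ~q1)):
    T ~((~(q1 -> q3) & ((q2 -> q1) -> q1)) | ~q1): α-rule — add F (~(q1 -> q3) & ((q2 -> q1) -> q1)), F ~q1.
    F (~(q1 -> q3) & ((q2 -> q1) -> q1)): β-rule — branch into F ~(q1 -> q3)  //  F ((q2 -> q1) -> q1).
      branch 2.1 (add F ~(q1 -> q3)):
        F ~(q1 -> q3): β-rule — branch into F q1  //  T q3.
          branch 2.1.1 (add F q1):
            × closes — contains both q1 and ~q1.
          branch 2.1.2 (add T q3):
            ○ open, literals {q1=true, q3=true}.
      branch 2.2 (add F ((q2 -> q1) -> q1)):
        F ((q2 -> q1) -> q1): α-rule — add T (q2 -> q1), F q1.
        × closes — contains both q1 and ~q1.
2 branches closed, 2 open.
Each open branch fixes some atoms; the unmentioned ones are free. Counting distinct full assignments: branch {q3=true} (q1, q2) contributes 4 new; branch {q1=true, q3=true} (q2) contributes 0 new. Total: 4.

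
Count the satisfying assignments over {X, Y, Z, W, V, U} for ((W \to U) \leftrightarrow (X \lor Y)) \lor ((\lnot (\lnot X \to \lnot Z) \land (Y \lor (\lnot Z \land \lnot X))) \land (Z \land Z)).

Initial set: {(((W \to U) \leftrightarrow (X \lor Y)) \lor ((\lnot (\lnot X \to \lnot Z) \land (Y \lor (\lnot Z \land \lnot X))) \land (Z \land Z)))}.
(((W \to U) \leftrightarrow (X \lor Y)) \lor ((\lnot (\lnot X \to \lnot Z) \land (Y \lor (\lnot Z \land \lnot X))) \land (Z \land Z))): β-rule — branch into ((W \to U) \leftrightarrow (X \lor Y))  //  ((\lnot (\lnot X \to \lnot Z) \land (Y \lor (\lnot Z \land \lnot X))) \land (Z \land Z)).
  branch 1 (add ((W \to U) \leftrightarrow (X \lor Y))):
    ((W \to U) \leftrightarrow (X \lor Y)): β-rule — branch into (W \to U), (X \lor Y)  //  \lnot (W \to U), \lnot (X \lor Y).
      branch 1.1 (add (W \to U), (X \lor Y)):
        (W \to U): β-rule — branch into \lnot W  //  U.
          branch 1.1.1 (add \lnot W):
            (X \lor Y): β-rule — branch into X  //  Y.
              branch 1.1.1.1 (add X):
                ○ open, literals {W=F, X=T}.
              branch 1.1.1.2 (add Y):
                ○ open, literals {W=F, Y=T}.
          branch 1.1.2 (add U):
            (X \lor Y): β-rule — branch into X  //  Y.
              branch 1.1.2.1 (add X):
                ○ open, literals {U=T, X=T}.
              branch 1.1.2.2 (add Y):
                ○ open, literals {U=T, Y=T}.
      branch 1.2 (add \lnot (W \to U), \lnot (X \lor Y)):
        \lnot (W \to U): α-rule — add W, \lnot U.
        \lnot (X \lor Y): α-rule — add \lnot X, \lnot Y.
        ○ open, literals {U=F, W=T, X=F, Y=F}.
  branch 2 (add ((\lnot (\lnot X \to \lnot Z) \land (Y \lor (\lnot Z \land \lnot X))) \land (Z \land Z))):
    ((\lnot (\lnot X \to \lnot Z) \land (Y \lor (\lnot Z \land \lnot X))) \land (Z \land Z)): α-rule — add (\lnot (\lnot X \to \lnot Z) \land (Y \lor (\lnot Z \land \lnot X))), (Z \land Z).
    (\lnot (\lnot X \to \lnot Z) \land (Y \lor (\lnot Z \land \lnot X))): α-rule — add \lnot (\lnot X \to \lnot Z), (Y \lor (\lnot Z \land \lnot X)).
    (Z \land Z): α-rule — add Z, Z.
    \lnot (\lnot X \to \lnot Z): α-rule — add \lnot X, \lnot \lnot Z.
    (Y \lor (\lnot Z \land \lnot X)): β-rule — branch into Y  //  (\lnot Z \land \lnot X).
      branch 2.1 (add Y):
        ○ open, literals {X=F, Y=T, Z=T}.
      branch 2.2 (add (\lnot Z \land \lnot X)):
        (\lnot Z \land \lnot X): α-rule — add \lnot Z, \lnot X.
        × closes — contains both Z and \lnot Z.
1 branch closed, 6 open.
Each open branch fixes some atoms; the unmentioned ones are free. Counting distinct full assignments: branch {W=F, X=T} (Y, Z, V, U) contributes 16 new; branch {W=F, Y=T} (X, Z, V, U) contributes 8 new; branch {U=T, X=T} (Y, Z, W, V) contributes 8 new; branch {U=T, Y=T} (X, Z, W, V) contributes 4 new; branch {U=F, W=T, X=F, Y=F} (Z, V) contributes 4 new; branch {X=F, Y=T, Z=T} (W, V, U) contributes 2 new. Total: 42.

42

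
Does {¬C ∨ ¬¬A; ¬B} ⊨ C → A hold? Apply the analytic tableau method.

Initial set: {T (¬C ∨ ¬¬A); T ¬B; F (C → A)}.
F (C → A): α-rule — add T C, F A.
T (¬C ∨ ¬¬A): β-rule — branch into T ¬C  //  T ¬¬A.
  branch 1 (add T ¬C):
    × closes — contains both C and ¬C.
  branch 2 (add T ¬¬A):
    T ¬¬A: drop double negation, giving T A.
    × closes — contains both A and ¬A.
All 2 branches close.
Every branch closed, so the premises entail the conclusion.

Yes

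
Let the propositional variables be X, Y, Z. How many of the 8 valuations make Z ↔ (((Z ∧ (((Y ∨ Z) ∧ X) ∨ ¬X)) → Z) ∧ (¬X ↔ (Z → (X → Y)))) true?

Initial set: {(Z ↔ (((Z ∧ (((Y ∨ Z) ∧ X) ∨ ¬X)) → Z) ∧ (¬X ↔ (Z → (X → Y)))))}.
(Z ↔ (((Z ∧ (((Y ∨ Z) ∧ X) ∨ ¬X)) → Z) ∧ (¬X ↔ (Z → (X → Y))))): β-rule — branch into Z, (((Z ∧ (((Y ∨ Z) ∧ X) ∨ ¬X)) → Z) ∧ (¬X ↔ (Z → (X → Y))))  //  ¬Z, ¬(((Z ∧ (((Y ∨ Z) ∧ X) ∨ ¬X)) → Z) ∧ (¬X ↔ (Z → (X → Y)))).
  branch 1 (add Z, (((Z ∧ (((Y ∨ Z) ∧ X) ∨ ¬X)) → Z) ∧ (¬X ↔ (Z → (X → Y))))):
    (((Z ∧ (((Y ∨ Z) ∧ X) ∨ ¬X)) → Z) ∧ (¬X ↔ (Z → (X → Y)))): α-rule — add ((Z ∧ (((Y ∨ Z) ∧ X) ∨ ¬X)) → Z), (¬X ↔ (Z → (X → Y))).
    ((Z ∧ (((Y ∨ Z) ∧ X) ∨ ¬X)) → Z): β-rule — branch into ¬(Z ∧ (((Y ∨ Z) ∧ X) ∨ ¬X))  //  Z.
      branch 1.1 (add ¬(Z ∧ (((Y ∨ Z) ∧ X) ∨ ¬X))):
        (¬X ↔ (Z → (X → Y))): β-rule — branch into ¬X, (Z → (X → Y))  //  ¬¬X, ¬(Z → (X → Y)).
          branch 1.1.1 (add ¬X, (Z → (X → Y))):
            ¬(Z ∧ (((Y ∨ Z) ∧ X) ∨ ¬X)): β-rule — branch into ¬Z  //  ¬(((Y ∨ Z) ∧ X) ∨ ¬X).
              branch 1.1.1.1 (add ¬Z):
                × closes — contains both Z and ¬Z.
              branch 1.1.1.2 (add ¬(((Y ∨ Z) ∧ X) ∨ ¬X)):
                ¬(((Y ∨ Z) ∧ X) ∨ ¬X): α-rule — add ¬((Y ∨ Z) ∧ X), ¬¬X.
                × closes — contains both X and ¬X.
          branch 1.1.2 (add ¬¬X, ¬(Z → (X → Y))):
            ¬(Z → (X → Y)): α-rule — add Z, ¬(X → Y).
            ¬(X → Y): α-rule — add X, ¬Y.
            ¬(Z ∧ (((Y ∨ Z) ∧ X) ∨ ¬X)): β-rule — branch into ¬Z  //  ¬(((Y ∨ Z) ∧ X) ∨ ¬X).
              branch 1.1.2.1 (add ¬Z):
                × closes — contains both Z and ¬Z.
              branch 1.1.2.2 (add ¬(((Y ∨ Z) ∧ X) ∨ ¬X)):
                ¬(((Y ∨ Z) ∧ X) ∨ ¬X): α-rule — add ¬((Y ∨ Z) ∧ X), ¬¬X.
                ¬((Y ∨ Z) ∧ X): β-rule — branch into ¬(Y ∨ Z)  //  ¬X.
                  branch 1.1.2.2.1 (add ¬(Y ∨ Z)):
                    ¬(Y ∨ Z): α-rule — add ¬Y, ¬Z.
                    × closes — contains both Z and ¬Z.
                  branch 1.1.2.2.2 (add ¬X):
                    × closes — contains both X and ¬X.
      branch 1.2 (add Z):
        (¬X ↔ (Z → (X → Y))): β-rule — branch into ¬X, (Z → (X → Y))  //  ¬¬X, ¬(Z → (X → Y)).
          branch 1.2.1 (add ¬X, (Z → (X → Y))):
            (Z → (X → Y)): β-rule — branch into ¬Z  //  (X → Y).
              branch 1.2.1.1 (add ¬Z):
                × closes — contains both Z and ¬Z.
              branch 1.2.1.2 (add (X → Y)):
                (X → Y): β-rule — branch into ¬X  //  Y.
                  branch 1.2.1.2.1 (add ¬X):
                    ○ open, literals {X=0, Z=1}.
                  branch 1.2.1.2.2 (add Y):
                    ○ open, literals {X=0, Y=1, Z=1}.
          branch 1.2.2 (add ¬¬X, ¬(Z → (X → Y))):
            ¬(Z → (X → Y)): α-rule — add Z, ¬(X → Y).
            ¬(X → Y): α-rule — add X, ¬Y.
            ○ open, literals {X=1, Y=0, Z=1}.
  branch 2 (add ¬Z, ¬(((Z ∧ (((Y ∨ Z) ∧ X) ∨ ¬X)) → Z) ∧ (¬X ↔ (Z → (X → Y))))):
    ¬(((Z ∧ (((Y ∨ Z) ∧ X) ∨ ¬X)) → Z) ∧ (¬X ↔ (Z → (X → Y)))): β-rule — branch into ¬((Z ∧ (((Y ∨ Z) ∧ X) ∨ ¬X)) → Z)  //  ¬(¬X ↔ (Z → (X → Y))).
      branch 2.1 (add ¬((Z ∧ (((Y ∨ Z) ∧ X) ∨ ¬X)) → Z)):
        ¬((Z ∧ (((Y ∨ Z) ∧ X) ∨ ¬X)) → Z): α-rule — add (Z ∧ (((Y ∨ Z) ∧ X) ∨ ¬X)), ¬Z.
        (Z ∧ (((Y ∨ Z) ∧ X) ∨ ¬X)): α-rule — add Z, (((Y ∨ Z) ∧ X) ∨ ¬X).
        × closes — contains both Z and ¬Z.
      branch 2.2 (add ¬(¬X ↔ (Z → (X → Y)))):
        ¬(¬X ↔ (Z → (X → Y))): β-rule — branch into ¬X, ¬(Z → (X → Y))  //  ¬¬X, (Z → (X → Y)).
          branch 2.2.1 (add ¬X, ¬(Z → (X → Y))):
            ¬(Z → (X → Y)): α-rule — add Z, ¬(X → Y).
            × closes — contains both Z and ¬Z.
          branch 2.2.2 (add ¬¬X, (Z → (X → Y))):
            (Z → (X → Y)): β-rule — branch into ¬Z  //  (X → Y).
              branch 2.2.2.1 (add ¬Z):
                ○ open, literals {X=1, Z=0}.
              branch 2.2.2.2 (add (X → Y)):
                (X → Y): β-rule — branch into ¬X  //  Y.
                  branch 2.2.2.2.1 (add ¬X):
                    × closes — contains both X and ¬X.
                  branch 2.2.2.2.2 (add Y):
                    ○ open, literals {X=1, Y=1, Z=0}.
9 branches closed, 5 open.
Each open branch fixes some atoms; the unmentioned ones are free. Counting distinct full assignments: branch {X=0, Z=1} (Y) contributes 2 new; branch {X=0, Y=1, Z=1} (none free) contributes 0 new; branch {X=1, Y=0, Z=1} (none free) contributes 1 new; branch {X=1, Z=0} (Y) contributes 2 new; branch {X=1, Y=1, Z=0} (none free) contributes 0 new. Total: 5.

5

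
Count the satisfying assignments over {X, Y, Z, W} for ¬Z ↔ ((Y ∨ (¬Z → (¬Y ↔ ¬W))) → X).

9

Initial set: {T (¬Z ↔ ((Y ∨ (¬Z → (¬Y ↔ ¬W))) → X))}.
T (¬Z ↔ ((Y ∨ (¬Z → (¬Y ↔ ¬W))) → X)): β-rule — branch into T ¬Z, T ((Y ∨ (¬Z → (¬Y ↔ ¬W))) → X)  //  F ¬Z, F ((Y ∨ (¬Z → (¬Y ↔ ¬W))) → X).
  branch 1 (add T ¬Z, T ((Y ∨ (¬Z → (¬Y ↔ ¬W))) → X)):
    T ((Y ∨ (¬Z → (¬Y ↔ ¬W))) → X): β-rule — branch into F (Y ∨ (¬Z → (¬Y ↔ ¬W)))  //  T X.
      branch 1.1 (add F (Y ∨ (¬Z → (¬Y ↔ ¬W)))):
        F (Y ∨ (¬Z → (¬Y ↔ ¬W))): α-rule — add F Y, F (¬Z → (¬Y ↔ ¬W)).
        F (¬Z → (¬Y ↔ ¬W)): α-rule — add T ¬Z, F (¬Y ↔ ¬W).
        F (¬Y ↔ ¬W): β-rule — branch into T ¬Y, F ¬W  //  F ¬Y, T ¬W.
          branch 1.1.1 (add T ¬Y, F ¬W):
            ○ open, literals {W=1, Y=0, Z=0}.
          branch 1.1.2 (add F ¬Y, T ¬W):
            × closes — contains both Y and ¬Y.
      branch 1.2 (add T X):
        ○ open, literals {X=1, Z=0}.
  branch 2 (add F ¬Z, F ((Y ∨ (¬Z → (¬Y ↔ ¬W))) → X)):
    F ((Y ∨ (¬Z → (¬Y ↔ ¬W))) → X): α-rule — add T (Y ∨ (¬Z → (¬Y ↔ ¬W))), F X.
    T (Y ∨ (¬Z → (¬Y ↔ ¬W))): β-rule — branch into T Y  //  T (¬Z → (¬Y ↔ ¬W)).
      branch 2.1 (add T Y):
        ○ open, literals {X=0, Y=1, Z=1}.
      branch 2.2 (add T (¬Z → (¬Y ↔ ¬W))):
        T (¬Z → (¬Y ↔ ¬W)): β-rule — branch into F ¬Z  //  T (¬Y ↔ ¬W).
          branch 2.2.1 (add F ¬Z):
            ○ open, literals {X=0, Z=1}.
          branch 2.2.2 (add T (¬Y ↔ ¬W)):
            T (¬Y ↔ ¬W): β-rule — branch into T ¬Y, T ¬W  //  F ¬Y, F ¬W.
              branch 2.2.2.1 (add T ¬Y, T ¬W):
                ○ open, literals {W=0, X=0, Y=0, Z=1}.
              branch 2.2.2.2 (add F ¬Y, F ¬W):
                ○ open, literals {W=1, X=0, Y=1, Z=1}.
1 branch closed, 6 open.
Each open branch fixes some atoms; the unmentioned ones are free. Counting distinct full assignments: branch {W=1, Y=0, Z=0} (X) contributes 2 new; branch {X=1, Z=0} (Y, W) contributes 3 new; branch {X=0, Y=1, Z=1} (W) contributes 2 new; branch {X=0, Z=1} (Y, W) contributes 2 new; branch {W=0, X=0, Y=0, Z=1} (none free) contributes 0 new; branch {W=1, X=0, Y=1, Z=1} (none free) contributes 0 new. Total: 9.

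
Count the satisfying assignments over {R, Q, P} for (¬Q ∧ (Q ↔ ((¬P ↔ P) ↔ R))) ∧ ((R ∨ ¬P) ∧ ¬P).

1

Initial set: {((¬Q ∧ (Q ↔ ((¬P ↔ P) ↔ R))) ∧ ((R ∨ ¬P) ∧ ¬P))}.
((¬Q ∧ (Q ↔ ((¬P ↔ P) ↔ R))) ∧ ((R ∨ ¬P) ∧ ¬P)): α-rule — add (¬Q ∧ (Q ↔ ((¬P ↔ P) ↔ R))), ((R ∨ ¬P) ∧ ¬P).
(¬Q ∧ (Q ↔ ((¬P ↔ P) ↔ R))): α-rule — add ¬Q, (Q ↔ ((¬P ↔ P) ↔ R)).
((R ∨ ¬P) ∧ ¬P): α-rule — add (R ∨ ¬P), ¬P.
(Q ↔ ((¬P ↔ P) ↔ R)): β-rule — branch into Q, ((¬P ↔ P) ↔ R)  //  ¬Q, ¬((¬P ↔ P) ↔ R).
  branch 1 (add Q, ((¬P ↔ P) ↔ R)):
    × closes — contains both Q and ¬Q.
  branch 2 (add ¬Q, ¬((¬P ↔ P) ↔ R)):
    (R ∨ ¬P): β-rule — branch into R  //  ¬P.
      branch 2.1 (add R):
        ¬((¬P ↔ P) ↔ R): β-rule — branch into (¬P ↔ P), ¬R  //  ¬(¬P ↔ P), R.
          branch 2.1.1 (add (¬P ↔ P), ¬R):
            × closes — contains both R and ¬R.
          branch 2.1.2 (add ¬(¬P ↔ P), R):
            ¬(¬P ↔ P): β-rule — branch into ¬P, ¬P  //  ¬¬P, P.
              branch 2.1.2.1 (add ¬P, ¬P):
                ○ open, literals {P=0, Q=0, R=1}.
              branch 2.1.2.2 (add ¬¬P, P):
                × closes — contains both P and ¬P.
      branch 2.2 (add ¬P):
        ¬((¬P ↔ P) ↔ R): β-rule — branch into (¬P ↔ P), ¬R  //  ¬(¬P ↔ P), R.
          branch 2.2.1 (add (¬P ↔ P), ¬R):
            (¬P ↔ P): β-rule — branch into ¬P, P  //  ¬¬P, ¬P.
              branch 2.2.1.1 (add ¬P, P):
                × closes — contains both P and ¬P.
              branch 2.2.1.2 (add ¬¬P, ¬P):
                × closes — contains both P and ¬P.
          branch 2.2.2 (add ¬(¬P ↔ P), R):
            ¬(¬P ↔ P): β-rule — branch into ¬P, ¬P  //  ¬¬P, P.
              branch 2.2.2.1 (add ¬P, ¬P):
                ○ open, literals {P=0, Q=0, R=1}.
              branch 2.2.2.2 (add ¬¬P, P):
                × closes — contains both P and ¬P.
6 branches closed, 2 open.
Each open branch fixes some atoms; the unmentioned ones are free. Counting distinct full assignments: branch {P=0, Q=0, R=1} (none free) contributes 1 new; branch {P=0, Q=0, R=1} (none free) contributes 0 new. Total: 1.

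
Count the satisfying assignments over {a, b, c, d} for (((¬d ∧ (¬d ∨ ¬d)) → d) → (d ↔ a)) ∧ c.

Initial set: {T ((((¬d ∧ (¬d ∨ ¬d)) → d) → (d ↔ a)) ∧ c)}.
T ((((¬d ∧ (¬d ∨ ¬d)) → d) → (d ↔ a)) ∧ c): α-rule — add T (((¬d ∧ (¬d ∨ ¬d)) → d) → (d ↔ a)), T c.
T (((¬d ∧ (¬d ∨ ¬d)) → d) → (d ↔ a)): β-rule — branch into F ((¬d ∧ (¬d ∨ ¬d)) → d)  //  T (d ↔ a).
  branch 1 (add F ((¬d ∧ (¬d ∨ ¬d)) → d)):
    F ((¬d ∧ (¬d ∨ ¬d)) → d): α-rule — add T (¬d ∧ (¬d ∨ ¬d)), F d.
    T (¬d ∧ (¬d ∨ ¬d)): α-rule — add T ¬d, T (¬d ∨ ¬d).
    T (¬d ∨ ¬d): β-rule — branch into T ¬d  //  T ¬d.
      branch 1.1 (add T ¬d):
        ○ open, literals {c=1, d=0}.
      branch 1.2 (add T ¬d):
        ○ open, literals {c=1, d=0}.
  branch 2 (add T (d ↔ a)):
    T (d ↔ a): β-rule — branch into T d, T a  //  F d, F a.
      branch 2.1 (add T d, T a):
        ○ open, literals {a=1, c=1, d=1}.
      branch 2.2 (add F d, F a):
        ○ open, literals {a=0, c=1, d=0}.
0 branches closed, 4 open.
Each open branch fixes some atoms; the unmentioned ones are free. Counting distinct full assignments: branch {c=1, d=0} (a, b) contributes 4 new; branch {c=1, d=0} (a, b) contributes 0 new; branch {a=1, c=1, d=1} (b) contributes 2 new; branch {a=0, c=1, d=0} (b) contributes 0 new. Total: 6.

6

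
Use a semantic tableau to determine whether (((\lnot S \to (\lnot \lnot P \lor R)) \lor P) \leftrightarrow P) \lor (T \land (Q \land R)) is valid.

Not valid

Assume the negation and expand:
Initial set: {F ((((\lnot S \to (\lnot \lnot P \lor R)) \lor P) \leftrightarrow P) \lor (T \land (Q \land R)))}.
F ((((\lnot S \to (\lnot \lnot P \lor R)) \lor P) \leftrightarrow P) \lor (T \land (Q \land R))): α-rule — add F (((\lnot S \to (\lnot \lnot P \lor R)) \lor P) \leftrightarrow P), F (T \land (Q \land R)).
F (((\lnot S \to (\lnot \lnot P \lor R)) \lor P) \leftrightarrow P): β-rule — branch into T ((\lnot S \to (\lnot \lnot P \lor R)) \lor P), F P  //  F ((\lnot S \to (\lnot \lnot P \lor R)) \lor P), T P.
  branch 1 (add T ((\lnot S \to (\lnot \lnot P \lor R)) \lor P), F P):
    F (T \land (Q \land R)): β-rule — branch into F T  //  F (Q \land R).
      branch 1.1 (add F T):
        T ((\lnot S \to (\lnot \lnot P \lor R)) \lor P): β-rule — branch into T (\lnot S \to (\lnot \lnot P \lor R))  //  T P.
          branch 1.1.1 (add T (\lnot S \to (\lnot \lnot P \lor R))):
            T (\lnot S \to (\lnot \lnot P \lor R)): β-rule — branch into F \lnot S  //  T (\lnot \lnot P \lor R).
              branch 1.1.1.1 (add F \lnot S):
                ○ open, literals {P=F, S=T, T=F}.
              branch 1.1.1.2 (add T (\lnot \lnot P \lor R)):
                T (\lnot \lnot P \lor R): β-rule — branch into T \lnot \lnot P  //  T R.
                  branch 1.1.1.2.1 (add T \lnot \lnot P):
                    T \lnot \lnot P: drop double negation, giving T P.
                    × closes — contains both P and \lnot P.
                  branch 1.1.1.2.2 (add T R):
                    ○ open, literals {P=F, R=T, T=F}.
          branch 1.1.2 (add T P):
            × closes — contains both P and \lnot P.
      branch 1.2 (add F (Q \land R)):
        T ((\lnot S \to (\lnot \lnot P \lor R)) \lor P): β-rule — branch into T (\lnot S \to (\lnot \lnot P \lor R))  //  T P.
          branch 1.2.1 (add T (\lnot S \to (\lnot \lnot P \lor R))):
            F (Q \land R): β-rule — branch into F Q  //  F R.
              branch 1.2.1.1 (add F Q):
                T (\lnot S \to (\lnot \lnot P \lor R)): β-rule — branch into F \lnot S  //  T (\lnot \lnot P \lor R).
                  branch 1.2.1.1.1 (add F \lnot S):
                    ○ open, literals {P=F, Q=F, S=T}.
                  branch 1.2.1.1.2 (add T (\lnot \lnot P \lor R)):
                    T (\lnot \lnot P \lor R): β-rule — branch into T \lnot \lnot P  //  T R.
                      branch 1.2.1.1.2.1 (add T \lnot \lnot P):
                        T \lnot \lnot P: drop double negation, giving T P.
                        × closes — contains both P and \lnot P.
                      branch 1.2.1.1.2.2 (add T R):
                        ○ open, literals {P=F, Q=F, R=T}.
              branch 1.2.1.2 (add F R):
                T (\lnot S \to (\lnot \lnot P \lor R)): β-rule — branch into F \lnot S  //  T (\lnot \lnot P \lor R).
                  branch 1.2.1.2.1 (add F \lnot S):
                    ○ open, literals {P=F, R=F, S=T}.
                  branch 1.2.1.2.2 (add T (\lnot \lnot P \lor R)):
                    T (\lnot \lnot P \lor R): β-rule — branch into T \lnot \lnot P  //  T R.
                      branch 1.2.1.2.2.1 (add T \lnot \lnot P):
                        T \lnot \lnot P: drop double negation, giving T P.
                        × closes — contains both P and \lnot P.
                      branch 1.2.1.2.2.2 (add T R):
                        × closes — contains both R and \lnot R.
          branch 1.2.2 (add T P):
            × closes — contains both P and \lnot P.
  branch 2 (add F ((\lnot S \to (\lnot \lnot P \lor R)) \lor P), T P):
    F ((\lnot S \to (\lnot \lnot P \lor R)) \lor P): α-rule — add F (\lnot S \to (\lnot \lnot P \lor R)), F P.
    × closes — contains both P and \lnot P.
7 branches closed, 5 open.
An open branch gives a countermodel: P=F, S=T, T=F (unmentioned atoms arbitrary); under it the original formula is false.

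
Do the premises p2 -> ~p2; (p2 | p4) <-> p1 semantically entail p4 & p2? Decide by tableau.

Initial set: {(p2 -> ~p2); ((p2 | p4) <-> p1); ~(p4 & p2)}.
(p2 -> ~p2): β-rule — branch into ~p2  //  ~p2.
  branch 1 (add ~p2):
    ((p2 | p4) <-> p1): β-rule — branch into (p2 | p4), p1  //  ~(p2 | p4), ~p1.
      branch 1.1 (add (p2 | p4), p1):
        ~(p4 & p2): β-rule — branch into ~p4  //  ~p2.
          branch 1.1.1 (add ~p4):
            (p2 | p4): β-rule — branch into p2  //  p4.
              branch 1.1.1.1 (add p2):
                × closes — contains both p2 and ~p2.
              branch 1.1.1.2 (add p4):
                × closes — contains both p4 and ~p4.
          branch 1.1.2 (add ~p2):
            (p2 | p4): β-rule — branch into p2  //  p4.
              branch 1.1.2.1 (add p2):
                × closes — contains both p2 and ~p2.
              branch 1.1.2.2 (add p4):
                ○ open, literals {p1=T, p2=F, p4=T}.
      branch 1.2 (add ~(p2 | p4), ~p1):
        ~(p2 | p4): α-rule — add ~p2, ~p4.
        ~(p4 & p2): β-rule — branch into ~p4  //  ~p2.
          branch 1.2.1 (add ~p4):
            ○ open, literals {p1=F, p2=F, p4=F}.
          branch 1.2.2 (add ~p2):
            ○ open, literals {p1=F, p2=F, p4=F}.
  branch 2 (add ~p2):
    ((p2 | p4) <-> p1): β-rule — branch into (p2 | p4), p1  //  ~(p2 | p4), ~p1.
      branch 2.1 (add (p2 | p4), p1):
        ~(p4 & p2): β-rule — branch into ~p4  //  ~p2.
          branch 2.1.1 (add ~p4):
            (p2 | p4): β-rule — branch into p2  //  p4.
              branch 2.1.1.1 (add p2):
                × closes — contains both p2 and ~p2.
              branch 2.1.1.2 (add p4):
                × closes — contains both p4 and ~p4.
          branch 2.1.2 (add ~p2):
            (p2 | p4): β-rule — branch into p2  //  p4.
              branch 2.1.2.1 (add p2):
                × closes — contains both p2 and ~p2.
              branch 2.1.2.2 (add p4):
                ○ open, literals {p1=T, p2=F, p4=T}.
      branch 2.2 (add ~(p2 | p4), ~p1):
        ~(p2 | p4): α-rule — add ~p2, ~p4.
        ~(p4 & p2): β-rule — branch into ~p4  //  ~p2.
          branch 2.2.1 (add ~p4):
            ○ open, literals {p1=F, p2=F, p4=F}.
          branch 2.2.2 (add ~p2):
            ○ open, literals {p1=F, p2=F, p4=F}.
6 branches closed, 6 open.
An open branch gives a countermodel: p1=T, p2=F, p4=T (unmentioned atoms arbitrary); the premises hold there but the conclusion fails.

No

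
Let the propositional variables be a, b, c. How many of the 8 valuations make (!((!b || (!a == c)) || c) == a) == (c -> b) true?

3

Initial set: {((!((!b || (!a == c)) || c) == a) == (c -> b))}.
((!((!b || (!a == c)) || c) == a) == (c -> b)): β-rule — branch into (!((!b || (!a == c)) || c) == a), (c -> b)  //  !(!((!b || (!a == c)) || c) == a), !(c -> b).
  branch 1 (add (!((!b || (!a == c)) || c) == a), (c -> b)):
    (!((!b || (!a == c)) || c) == a): β-rule — branch into !((!b || (!a == c)) || c), a  //  !!((!b || (!a == c)) || c), !a.
      branch 1.1 (add !((!b || (!a == c)) || c), a):
        !((!b || (!a == c)) || c): α-rule — add !(!b || (!a == c)), !c.
        !(!b || (!a == c)): α-rule — add !!b, !(!a == c).
        (c -> b): β-rule — branch into !c  //  b.
          branch 1.1.1 (add !c):
            !(!a == c): β-rule — branch into !a, !c  //  !!a, c.
              branch 1.1.1.1 (add !a, !c):
                × closes — contains both a and !a.
              branch 1.1.1.2 (add !!a, c):
                × closes — contains both c and !c.
          branch 1.1.2 (add b):
            !(!a == c): β-rule — branch into !a, !c  //  !!a, c.
              branch 1.1.2.1 (add !a, !c):
                × closes — contains both a and !a.
              branch 1.1.2.2 (add !!a, c):
                × closes — contains both c and !c.
      branch 1.2 (add !!((!b || (!a == c)) || c), !a):
        (c -> b): β-rule — branch into !c  //  b.
          branch 1.2.1 (add !c):
            !!((!b || (!a == c)) || c): β-rule — branch into (!b || (!a == c))  //  c.
              branch 1.2.1.1 (add (!b || (!a == c))):
                (!b || (!a == c)): β-rule — branch into !b  //  (!a == c).
                  branch 1.2.1.1.1 (add !b):
                    ○ open, literals {a=false, b=false, c=false}.
                  branch 1.2.1.1.2 (add (!a == c)):
                    (!a == c): β-rule — branch into !a, c  //  !!a, !c.
                      branch 1.2.1.1.2.1 (add !a, c):
                        × closes — contains both c and !c.
                      branch 1.2.1.1.2.2 (add !!a, !c):
                        × closes — contains both a and !a.
              branch 1.2.1.2 (add c):
                × closes — contains both c and !c.
          branch 1.2.2 (add b):
            !!((!b || (!a == c)) || c): β-rule — branch into (!b || (!a == c))  //  c.
              branch 1.2.2.1 (add (!b || (!a == c))):
                (!b || (!a == c)): β-rule — branch into !b  //  (!a == c).
                  branch 1.2.2.1.1 (add !b):
                    × closes — contains both b and !b.
                  branch 1.2.2.1.2 (add (!a == c)):
                    (!a == c): β-rule — branch into !a, c  //  !!a, !c.
                      branch 1.2.2.1.2.1 (add !a, c):
                        ○ open, literals {a=false, b=true, c=true}.
                      branch 1.2.2.1.2.2 (add !!a, !c):
                        × closes — contains both a and !a.
              branch 1.2.2.2 (add c):
                ○ open, literals {a=false, b=true, c=true}.
  branch 2 (add !(!((!b || (!a == c)) || c) == a), !(c -> b)):
    !(c -> b): α-rule — add c, !b.
    !(!((!b || (!a == c)) || c) == a): β-rule — branch into !((!b || (!a == c)) || c), !a  //  !!((!b || (!a == c)) || c), a.
      branch 2.1 (add !((!b || (!a == c)) || c), !a):
        !((!b || (!a == c)) || c): α-rule — add !(!b || (!a == c)), !c.
        × closes — contains both c and !c.
      branch 2.2 (add !!((!b || (!a == c)) || c), a):
        !!((!b || (!a == c)) || c): β-rule — branch into (!b || (!a == c))  //  c.
          branch 2.2.1 (add (!b || (!a == c))):
            (!b || (!a == c)): β-rule — branch into !b  //  (!a == c).
              branch 2.2.1.1 (add !b):
                ○ open, literals {a=true, b=false, c=true}.
              branch 2.2.1.2 (add (!a == c)):
                (!a == c): β-rule — branch into !a, c  //  !!a, !c.
                  branch 2.2.1.2.1 (add !a, c):
                    × closes — contains both a and !a.
                  branch 2.2.1.2.2 (add !!a, !c):
                    × closes — contains both c and !c.
          branch 2.2.2 (add c):
            ○ open, literals {a=true, b=false, c=true}.
12 branches closed, 5 open.
Each open branch fixes some atoms; the unmentioned ones are free. Counting distinct full assignments: branch {a=false, b=false, c=false} (none free) contributes 1 new; branch {a=false, b=true, c=true} (none free) contributes 1 new; branch {a=false, b=true, c=true} (none free) contributes 0 new; branch {a=true, b=false, c=true} (none free) contributes 1 new; branch {a=true, b=false, c=true} (none free) contributes 0 new. Total: 3.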